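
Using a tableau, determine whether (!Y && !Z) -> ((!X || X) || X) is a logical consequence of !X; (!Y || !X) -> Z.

Initial set: {!X; ((!Y || !X) -> Z); !((!Y && !Z) -> ((!X || X) || X))}.
!((!Y && !Z) -> ((!X || X) || X)): α-rule — add (!Y && !Z), !((!X || X) || X).
(!Y && !Z): α-rule — add !Y, !Z.
!((!X || X) || X): α-rule — add !(!X || X), !X.
!(!X || X): α-rule — add !!X, !X.
× closes — contains both X and !X.
All 1 branch closes.
Every branch closed, so the premises entail the conclusion.

Yes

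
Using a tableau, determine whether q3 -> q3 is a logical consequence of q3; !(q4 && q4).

Initial set: {q3; !(q4 && q4); !(q3 -> q3)}.
!(q3 -> q3): α-rule — add q3, !q3.
× closes — contains both q3 and !q3.
All 1 branch closes.
Every branch closed, so the premises entail the conclusion.

Yes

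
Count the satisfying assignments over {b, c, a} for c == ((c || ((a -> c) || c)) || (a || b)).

4

Initial set: {(c == ((c || ((a -> c) || c)) || (a || b)))}.
(c == ((c || ((a -> c) || c)) || (a || b))): β-rule — branch into c, ((c || ((a -> c) || c)) || (a || b))  //  !c, !((c || ((a -> c) || c)) || (a || b)).
  branch 1 (add c, ((c || ((a -> c) || c)) || (a || b))):
    ((c || ((a -> c) || c)) || (a || b)): β-rule — branch into (c || ((a -> c) || c))  //  (a || b).
      branch 1.1 (add (c || ((a -> c) || c))):
        (c || ((a -> c) || c)): β-rule — branch into c  //  ((a -> c) || c).
          branch 1.1.1 (add c):
            ○ open, literals {c=true}.
          branch 1.1.2 (add ((a -> c) || c)):
            ((a -> c) || c): β-rule — branch into (a -> c)  //  c.
              branch 1.1.2.1 (add (a -> c)):
                (a -> c): β-rule — branch into !a  //  c.
                  branch 1.1.2.1.1 (add !a):
                    ○ open, literals {a=false, c=true}.
                  branch 1.1.2.1.2 (add c):
                    ○ open, literals {c=true}.
              branch 1.1.2.2 (add c):
                ○ open, literals {c=true}.
      branch 1.2 (add (a || b)):
        (a || b): β-rule — branch into a  //  b.
          branch 1.2.1 (add a):
            ○ open, literals {a=true, c=true}.
          branch 1.2.2 (add b):
            ○ open, literals {b=true, c=true}.
  branch 2 (add !c, !((c || ((a -> c) || c)) || (a || b))):
    !((c || ((a -> c) || c)) || (a || b)): α-rule — add !(c || ((a -> c) || c)), !(a || b).
    !(c || ((a -> c) || c)): α-rule — add !c, !((a -> c) || c).
    !(a || b): α-rule — add !a, !b.
    !((a -> c) || c): α-rule — add !(a -> c), !c.
    !(a -> c): α-rule — add a, !c.
    × closes — contains both a and !a.
1 branch closed, 6 open.
Each open branch fixes some atoms; the unmentioned ones are free. Counting distinct full assignments: branch {c=true} (b, a) contributes 4 new; branch {a=false, c=true} (b) contributes 0 new; branch {c=true} (b, a) contributes 0 new; branch {c=true} (b, a) contributes 0 new; branch {a=true, c=true} (b) contributes 0 new; branch {b=true, c=true} (a) contributes 0 new. Total: 4.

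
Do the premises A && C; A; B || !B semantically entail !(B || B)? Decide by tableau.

No

Initial set: {T (A && C); T A; T (B || !B); F !(B || B)}.
T (A && C): α-rule — add T A, T C.
T (B || !B): β-rule — branch into T B  //  T !B.
  branch 1 (add T B):
    F !(B || B): β-rule — branch into T B  //  T B.
      branch 1.1 (add T B):
        ○ open, literals {A=T, B=T, C=T}.
      branch 1.2 (add T B):
        ○ open, literals {A=T, B=T, C=T}.
  branch 2 (add T !B):
    F !(B || B): β-rule — branch into T B  //  T B.
      branch 2.1 (add T B):
        × closes — contains both B and !B.
      branch 2.2 (add T B):
        × closes — contains both B and !B.
2 branches closed, 2 open.
An open branch gives a countermodel: A=T, B=T, C=T (unmentioned atoms arbitrary); the premises hold there but the conclusion fails.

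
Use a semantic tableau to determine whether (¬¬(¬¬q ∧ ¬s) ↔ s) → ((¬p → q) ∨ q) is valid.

Assume the negation and expand:
Initial set: {¬((¬¬(¬¬q ∧ ¬s) ↔ s) → ((¬p → q) ∨ q))}.
¬((¬¬(¬¬q ∧ ¬s) ↔ s) → ((¬p → q) ∨ q)): α-rule — add (¬¬(¬¬q ∧ ¬s) ↔ s), ¬((¬p → q) ∨ q).
¬((¬p → q) ∨ q): α-rule — add ¬(¬p → q), ¬q.
¬(¬p → q): α-rule — add ¬p, ¬q.
(¬¬(¬¬q ∧ ¬s) ↔ s): β-rule — branch into ¬¬(¬¬q ∧ ¬s), s  //  ¬¬¬(¬¬q ∧ ¬s), ¬s.
  branch 1 (add ¬¬(¬¬q ∧ ¬s), s):
    ¬¬(¬¬q ∧ ¬s): drop double negation, giving (¬¬q ∧ ¬s).
    (¬¬q ∧ ¬s): α-rule — add ¬¬q, ¬s.
    × closes — contains both s and ¬s.
  branch 2 (add ¬¬¬(¬¬q ∧ ¬s), ¬s):
    ¬¬¬(¬¬q ∧ ¬s): drop double negation, giving ¬(¬¬q ∧ ¬s).
    ¬(¬¬q ∧ ¬s): β-rule — branch into ¬¬¬q  //  ¬¬s.
      branch 2.1 (add ¬¬¬q):
        ¬¬¬q: drop double negation, giving ¬q.
        ○ open, literals {p=0, q=0, s=0}.
      branch 2.2 (add ¬¬s):
        × closes — contains both s and ¬s.
2 branches closed, 1 open.
An open branch gives a countermodel: p=0, q=0, s=0 (unmentioned atoms arbitrary); under it the original formula is false.

Not valid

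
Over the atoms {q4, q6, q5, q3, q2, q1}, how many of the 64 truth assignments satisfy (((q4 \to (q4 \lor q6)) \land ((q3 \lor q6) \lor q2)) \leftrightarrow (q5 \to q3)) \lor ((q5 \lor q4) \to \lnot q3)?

64

Initial set: {((((q4 \to (q4 \lor q6)) \land ((q3 \lor q6) \lor q2)) \leftrightarrow (q5 \to q3)) \lor ((q5 \lor q4) \to \lnot q3))}.
((((q4 \to (q4 \lor q6)) \land ((q3 \lor q6) \lor q2)) \leftrightarrow (q5 \to q3)) \lor ((q5 \lor q4) \to \lnot q3)): β-rule — branch into (((q4 \to (q4 \lor q6)) \land ((q3 \lor q6) \lor q2)) \leftrightarrow (q5 \to q3))  //  ((q5 \lor q4) \to \lnot q3).
  branch 1 (add (((q4 \to (q4 \lor q6)) \land ((q3 \lor q6) \lor q2)) \leftrightarrow (q5 \to q3))):
    (((q4 \to (q4 \lor q6)) \land ((q3 \lor q6) \lor q2)) \leftrightarrow (q5 \to q3)): β-rule — branch into ((q4 \to (q4 \lor q6)) \land ((q3 \lor q6) \lor q2)), (q5 \to q3)  //  \lnot ((q4 \to (q4 \lor q6)) \land ((q3 \lor q6) \lor q2)), \lnot (q5 \to q3).
      branch 1.1 (add ((q4 \to (q4 \lor q6)) \land ((q3 \lor q6) \lor q2)), (q5 \to q3)):
        ((q4 \to (q4 \lor q6)) \land ((q3 \lor q6) \lor q2)): α-rule — add (q4 \to (q4 \lor q6)), ((q3 \lor q6) \lor q2).
        (q5 \to q3): β-rule — branch into \lnot q5  //  q3.
          branch 1.1.1 (add \lnot q5):
            (q4 \to (q4 \lor q6)): β-rule — branch into \lnot q4  //  (q4 \lor q6).
              branch 1.1.1.1 (add \lnot q4):
                ((q3 \lor q6) \lor q2): β-rule — branch into (q3 \lor q6)  //  q2.
                  branch 1.1.1.1.1 (add (q3 \lor q6)):
                    (q3 \lor q6): β-rule — branch into q3  //  q6.
                      branch 1.1.1.1.1.1 (add q3):
                        ○ open, literals {q3=1, q4=0, q5=0}.
                      branch 1.1.1.1.1.2 (add q6):
                        ○ open, literals {q4=0, q5=0, q6=1}.
                  branch 1.1.1.1.2 (add q2):
                    ○ open, literals {q2=1, q4=0, q5=0}.
              branch 1.1.1.2 (add (q4 \lor q6)):
                ((q3 \lor q6) \lor q2): β-rule — branch into (q3 \lor q6)  //  q2.
                  branch 1.1.1.2.1 (add (q3 \lor q6)):
                    (q4 \lor q6): β-rule — branch into q4  //  q6.
                      branch 1.1.1.2.1.1 (add q4):
                        (q3 \lor q6): β-rule — branch into q3  //  q6.
                          branch 1.1.1.2.1.1.1 (add q3):
                            ○ open, literals {q3=1, q4=1, q5=0}.
                          branch 1.1.1.2.1.1.2 (add q6):
                            ○ open, literals {q4=1, q5=0, q6=1}.
                      branch 1.1.1.2.1.2 (add q6):
                        (q3 \lor q6): β-rule — branch into q3  //  q6.
                          branch 1.1.1.2.1.2.1 (add q3):
                            ○ open, literals {q3=1, q5=0, q6=1}.
                          branch 1.1.1.2.1.2.2 (add q6):
                            ○ open, literals {q5=0, q6=1}.
                  branch 1.1.1.2.2 (add q2):
                    (q4 \lor q6): β-rule — branch into q4  //  q6.
                      branch 1.1.1.2.2.1 (add q4):
                        ○ open, literals {q2=1, q4=1, q5=0}.
                      branch 1.1.1.2.2.2 (add q6):
                        ○ open, literals {q2=1, q5=0, q6=1}.
          branch 1.1.2 (add q3):
            (q4 \to (q4 \lor q6)): β-rule — branch into \lnot q4  //  (q4 \lor q6).
              branch 1.1.2.1 (add \lnot q4):
                ((q3 \lor q6) \lor q2): β-rule — branch into (q3 \lor q6)  //  q2.
                  branch 1.1.2.1.1 (add (q3 \lor q6)):
                    (q3 \lor q6): β-rule — branch into q3  //  q6.
                      branch 1.1.2.1.1.1 (add q3):
                        ○ open, literals {q3=1, q4=0}.
                      branch 1.1.2.1.1.2 (add q6):
                        ○ open, literals {q3=1, q4=0, q6=1}.
                  branch 1.1.2.1.2 (add q2):
                    ○ open, literals {q2=1, q3=1, q4=0}.
              branch 1.1.2.2 (add (q4 \lor q6)):
                ((q3 \lor q6) \lor q2): β-rule — branch into (q3 \lor q6)  //  q2.
                  branch 1.1.2.2.1 (add (q3 \lor q6)):
                    (q4 \lor q6): β-rule — branch into q4  //  q6.
                      branch 1.1.2.2.1.1 (add q4):
                        (q3 \lor q6): β-rule — branch into q3  //  q6.
                          branch 1.1.2.2.1.1.1 (add q3):
                            ○ open, literals {q3=1, q4=1}.
                          branch 1.1.2.2.1.1.2 (add q6):
                            ○ open, literals {q3=1, q4=1, q6=1}.
                      branch 1.1.2.2.1.2 (add q6):
                        (q3 \lor q6): β-rule — branch into q3  //  q6.
                          branch 1.1.2.2.1.2.1 (add q3):
                            ○ open, literals {q3=1, q6=1}.
                          branch 1.1.2.2.1.2.2 (add q6):
                            ○ open, literals {q3=1, q6=1}.
                  branch 1.1.2.2.2 (add q2):
                    (q4 \lor q6): β-rule — branch into q4  //  q6.
                      branch 1.1.2.2.2.1 (add q4):
                        ○ open, literals {q2=1, q3=1, q4=1}.
                      branch 1.1.2.2.2.2 (add q6):
                        ○ open, literals {q2=1, q3=1, q6=1}.
      branch 1.2 (add \lnot ((q4 \to (q4 \lor q6)) \land ((q3 \lor q6) \lor q2)), \lnot (q5 \to q3)):
        \lnot (q5 \to q3): α-rule — add q5, \lnot q3.
        \lnot ((q4 \to (q4 \lor q6)) \land ((q3 \lor q6) \lor q2)): β-rule — branch into \lnot (q4 \to (q4 \lor q6))  //  \lnot ((q3 \lor q6) \lor q2).
          branch 1.2.1 (add \lnot (q4 \to (q4 \lor q6))):
            \lnot (q4 \to (q4 \lor q6)): α-rule — add q4, \lnot (q4 \lor q6).
            \lnot (q4 \lor q6): α-rule — add \lnot q4, \lnot q6.
            × closes — contains both q4 and \lnot q4.
          branch 1.2.2 (add \lnot ((q3 \lor q6) \lor q2)):
            \lnot ((q3 \lor q6) \lor q2): α-rule — add \lnot (q3 \lor q6), \lnot q2.
            \lnot (q3 \lor q6): α-rule — add \lnot q3, \lnot q6.
            ○ open, literals {q2=0, q3=0, q5=1, q6=0}.
  branch 2 (add ((q5 \lor q4) \to \lnot q3)):
    ((q5 \lor q4) \to \lnot q3): β-rule — branch into \lnot (q5 \lor q4)  //  \lnot q3.
      branch 2.1 (add \lnot (q5 \lor q4)):
        \lnot (q5 \lor q4): α-rule — add \lnot q5, \lnot q4.
        ○ open, literals {q4=0, q5=0}.
      branch 2.2 (add \lnot q3):
        ○ open, literals {q3=0}.
1 branch closed, 21 open.
Each open branch fixes some atoms; the unmentioned ones are free. Counting distinct full assignments: branch {q3=1, q4=0, q5=0} (q6, q2, q1) contributes 8 new; branch {q4=0, q5=0, q6=1} (q3, q2, q1) contributes 4 new; branch {q2=1, q4=0, q5=0} (q6, q3, q1) contributes 2 new; branch {q3=1, q4=1, q5=0} (q6, q2, q1) contributes 8 new; branch {q4=1, q5=0, q6=1} (q3, q2, q1) contributes 4 new; branch {q3=1, q5=0, q6=1} (q4, q2, q1) contributes 0 new; branch {q5=0, q6=1} (q4, q3, q2, q1) contributes 0 new; branch {q2=1, q4=1, q5=0} (q6, q3, q1) contributes 2 new; branch {q2=1, q5=0, q6=1} (q4, q3, q1) contributes 0 new; branch {q3=1, q4=0} (q6, q5, q2, q1) contributes 8 new; branch {q3=1, q4=0, q6=1} (q5, q2, q1) contributes 0 new; branch {q2=1, q3=1, q4=0} (q6, q5, q1) contributes 0 new; branch {q3=1, q4=1} (q6, q5, q2, q1) contributes 8 new; branch {q3=1, q4=1, q6=1} (q5, q2, q1) contributes 0 new; branch {q3=1, q6=1} (q4, q5, q2, q1) contributes 0 new; branch {q3=1, q6=1} (q4, q5, q2, q1) contributes 0 new; branch {q2=1, q3=1, q4=1} (q6, q5, q1) contributes 0 new; branch {q2=1, q3=1, q6=1} (q4, q5, q1) contributes 0 new; branch {q2=0, q3=0, q5=1, q6=0} (q4, q1) contributes 4 new; branch {q4=0, q5=0} (q6, q3, q2, q1) contributes 2 new; branch {q3=0} (q4, q6, q5, q2, q1) contributes 14 new. Total: 64.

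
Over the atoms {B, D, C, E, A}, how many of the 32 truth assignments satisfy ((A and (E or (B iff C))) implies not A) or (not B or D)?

29

Initial set: {(((A and (E or (B iff C))) implies not A) or (not B or D))}.
(((A and (E or (B iff C))) implies not A) or (not B or D)): β-rule — branch into ((A and (E or (B iff C))) implies not A)  //  (not B or D).
  branch 1 (add ((A and (E or (B iff C))) implies not A)):
    ((A and (E or (B iff C))) implies not A): β-rule — branch into not (A and (E or (B iff C)))  //  not A.
      branch 1.1 (add not (A and (E or (B iff C)))):
        not (A and (E or (B iff C))): β-rule — branch into not A  //  not (E or (B iff C)).
          branch 1.1.1 (add not A):
            ○ open, literals {A=F}.
          branch 1.1.2 (add not (E or (B iff C))):
            not (E or (B iff C)): α-rule — add not E, not (B iff C).
            not (B iff C): β-rule — branch into B, not C  //  not B, C.
              branch 1.1.2.1 (add B, not C):
                ○ open, literals {B=T, C=F, E=F}.
              branch 1.1.2.2 (add not B, C):
                ○ open, literals {B=F, C=T, E=F}.
      branch 1.2 (add not A):
        ○ open, literals {A=F}.
  branch 2 (add (not B or D)):
    (not B or D): β-rule — branch into not B  //  D.
      branch 2.1 (add not B):
        ○ open, literals {B=F}.
      branch 2.2 (add D):
        ○ open, literals {D=T}.
0 branches closed, 6 open.
Each open branch fixes some atoms; the unmentioned ones are free. Counting distinct full assignments: branch {A=F} (B, D, C, E) contributes 16 new; branch {B=T, C=F, E=F} (D, A) contributes 2 new; branch {B=F, C=T, E=F} (D, A) contributes 2 new; branch {A=F} (B, D, C, E) contributes 0 new; branch {B=F} (D, C, E, A) contributes 6 new; branch {D=T} (B, C, E, A) contributes 3 new. Total: 29.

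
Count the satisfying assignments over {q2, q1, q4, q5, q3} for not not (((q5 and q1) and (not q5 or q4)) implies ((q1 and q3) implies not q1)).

30

Initial set: {not not (((q5 and q1) and (not q5 or q4)) implies ((q1 and q3) implies not q1))}.
not not (((q5 and q1) and (not q5 or q4)) implies ((q1 and q3) implies not q1)): drop double negation, giving (((q5 and q1) and (not q5 or q4)) implies ((q1 and q3) implies not q1)).
(((q5 and q1) and (not q5 or q4)) implies ((q1 and q3) implies not q1)): β-rule — branch into not ((q5 and q1) and (not q5 or q4))  //  ((q1 and q3) implies not q1).
  branch 1 (add not ((q5 and q1) and (not q5 or q4))):
    not ((q5 and q1) and (not q5 or q4)): β-rule — branch into not (q5 and q1)  //  not (not q5 or q4).
      branch 1.1 (add not (q5 and q1)):
        not (q5 and q1): β-rule — branch into not q5  //  not q1.
          branch 1.1.1 (add not q5):
            ○ open, literals {q5=false}.
          branch 1.1.2 (add not q1):
            ○ open, literals {q1=false}.
      branch 1.2 (add not (not q5 or q4)):
        not (not q5 or q4): α-rule — add not not q5, not q4.
        ○ open, literals {q4=false, q5=true}.
  branch 2 (add ((q1 and q3) implies not q1)):
    ((q1 and q3) implies not q1): β-rule — branch into not (q1 and q3)  //  not q1.
      branch 2.1 (add not (q1 and q3)):
        not (q1 and q3): β-rule — branch into not q1  //  not q3.
          branch 2.1.1 (add not q1):
            ○ open, literals {q1=false}.
          branch 2.1.2 (add not q3):
            ○ open, literals {q3=false}.
      branch 2.2 (add not q1):
        ○ open, literals {q1=false}.
0 branches closed, 6 open.
Each open branch fixes some atoms; the unmentioned ones are free. Counting distinct full assignments: branch {q5=false} (q2, q1, q4, q3) contributes 16 new; branch {q1=false} (q2, q4, q5, q3) contributes 8 new; branch {q4=false, q5=true} (q2, q1, q3) contributes 4 new; branch {q1=false} (q2, q4, q5, q3) contributes 0 new; branch {q3=false} (q2, q1, q4, q5) contributes 2 new; branch {q1=false} (q2, q4, q5, q3) contributes 0 new. Total: 30.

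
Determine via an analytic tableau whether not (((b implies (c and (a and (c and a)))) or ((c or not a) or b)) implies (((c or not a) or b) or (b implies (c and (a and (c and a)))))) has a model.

Unsatisfiable

Initial set: {not (((b implies (c and (a and (c and a)))) or ((c or not a) or b)) implies (((c or not a) or b) or (b implies (c and (a and (c and a))))))}.
not (((b implies (c and (a and (c and a)))) or ((c or not a) or b)) implies (((c or not a) or b) or (b implies (c and (a and (c and a)))))): α-rule — add ((b implies (c and (a and (c and a)))) or ((c or not a) or b)), not (((c or not a) or b) or (b implies (c and (a and (c and a))))).
not (((c or not a) or b) or (b implies (c and (a and (c and a))))): α-rule — add not ((c or not a) or b), not (b implies (c and (a and (c and a)))).
not ((c or not a) or b): α-rule — add not (c or not a), not b.
not (b implies (c and (a and (c and a)))): α-rule — add b, not (c and (a and (c and a))).
× closes — contains both b and not b.
All 1 branch closes.
Every branch closed; the formula is unsatisfiable.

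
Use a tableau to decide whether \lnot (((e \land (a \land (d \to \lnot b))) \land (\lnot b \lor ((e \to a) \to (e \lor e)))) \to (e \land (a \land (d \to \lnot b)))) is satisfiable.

Initial set: {\lnot (((e \land (a \land (d \to \lnot b))) \land (\lnot b \lor ((e \to a) \to (e \lor e)))) \to (e \land (a \land (d \to \lnot b))))}.
\lnot (((e \land (a \land (d \to \lnot b))) \land (\lnot b \lor ((e \to a) \to (e \lor e)))) \to (e \land (a \land (d \to \lnot b)))): α-rule — add ((e \land (a \land (d \to \lnot b))) \land (\lnot b \lor ((e \to a) \to (e \lor e)))), \lnot (e \land (a \land (d \to \lnot b))).
((e \land (a \land (d \to \lnot b))) \land (\lnot b \lor ((e \to a) \to (e \lor e)))): α-rule — add (e \land (a \land (d \to \lnot b))), (\lnot b \lor ((e \to a) \to (e \lor e))).
(e \land (a \land (d \to \lnot b))): α-rule — add e, (a \land (d \to \lnot b)).
(a \land (d \to \lnot b)): α-rule — add a, (d \to \lnot b).
\lnot (e \land (a \land (d \to \lnot b))): β-rule — branch into \lnot e  //  \lnot (a \land (d \to \lnot b)).
  branch 1 (add \lnot e):
    × closes — contains both e and \lnot e.
  branch 2 (add \lnot (a \land (d \to \lnot b))):
    (\lnot b \lor ((e \to a) \to (e \lor e))): β-rule — branch into \lnot b  //  ((e \to a) \to (e \lor e)).
      branch 2.1 (add \lnot b):
        (d \to \lnot b): β-rule — branch into \lnot d  //  \lnot b.
          branch 2.1.1 (add \lnot d):
            \lnot (a \land (d \to \lnot b)): β-rule — branch into \lnot a  //  \lnot (d \to \lnot b).
              branch 2.1.1.1 (add \lnot a):
                × closes — contains both a and \lnot a.
              branch 2.1.1.2 (add \lnot (d \to \lnot b)):
                \lnot (d \to \lnot b): α-rule — add d, \lnot \lnot b.
                × closes — contains both d and \lnot d.
          branch 2.1.2 (add \lnot b):
            \lnot (a \land (d \to \lnot b)): β-rule — branch into \lnot a  //  \lnot (d \to \lnot b).
              branch 2.1.2.1 (add \lnot a):
                × closes — contains both a and \lnot a.
              branch 2.1.2.2 (add \lnot (d \to \lnot b)):
                \lnot (d \to \lnot b): α-rule — add d, \lnot \lnot b.
                × closes — contains both b and \lnot b.
      branch 2.2 (add ((e \to a) \to (e \lor e))):
        (d \to \lnot b): β-rule — branch into \lnot d  //  \lnot b.
          branch 2.2.1 (add \lnot d):
            \lnot (a \land (d \to \lnot b)): β-rule — branch into \lnot a  //  \lnot (d \to \lnot b).
              branch 2.2.1.1 (add \lnot a):
                × closes — contains both a and \lnot a.
              branch 2.2.1.2 (add \lnot (d \to \lnot b)):
                \lnot (d \to \lnot b): α-rule — add d, \lnot \lnot b.
                × closes — contains both d and \lnot d.
          branch 2.2.2 (add \lnot b):
            \lnot (a \land (d \to \lnot b)): β-rule — branch into \lnot a  //  \lnot (d \to \lnot b).
              branch 2.2.2.1 (add \lnot a):
                × closes — contains both a and \lnot a.
              branch 2.2.2.2 (add \lnot (d \to \lnot b)):
                \lnot (d \to \lnot b): α-rule — add d, \lnot \lnot b.
                × closes — contains both b and \lnot b.
All 9 branches close.
Every branch closed; the formula is unsatisfiable.

Unsatisfiable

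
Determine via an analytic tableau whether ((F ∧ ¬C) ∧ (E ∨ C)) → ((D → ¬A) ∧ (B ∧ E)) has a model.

Initial set: {(((F ∧ ¬C) ∧ (E ∨ C)) → ((D → ¬A) ∧ (B ∧ E)))}.
(((F ∧ ¬C) ∧ (E ∨ C)) → ((D → ¬A) ∧ (B ∧ E))): β-rule — branch into ¬((F ∧ ¬C) ∧ (E ∨ C))  //  ((D → ¬A) ∧ (B ∧ E)).
  branch 1 (add ¬((F ∧ ¬C) ∧ (E ∨ C))):
    ¬((F ∧ ¬C) ∧ (E ∨ C)): β-rule — branch into ¬(F ∧ ¬C)  //  ¬(E ∨ C).
      branch 1.1 (add ¬(F ∧ ¬C)):
        ¬(F ∧ ¬C): β-rule — branch into ¬F  //  ¬¬C.
          branch 1.1.1 (add ¬F):
            ○ open, literals {F=F}.
          branch 1.1.2 (add ¬¬C):
            ○ open, literals {C=T}.
      branch 1.2 (add ¬(E ∨ C)):
        ¬(E ∨ C): α-rule — add ¬E, ¬C.
        ○ open, literals {C=F, E=F}.
  branch 2 (add ((D → ¬A) ∧ (B ∧ E))):
    ((D → ¬A) ∧ (B ∧ E)): α-rule — add (D → ¬A), (B ∧ E).
    (B ∧ E): α-rule — add B, E.
    (D → ¬A): β-rule — branch into ¬D  //  ¬A.
      branch 2.1 (add ¬D):
        ○ open, literals {B=T, D=F, E=T}.
      branch 2.2 (add ¬A):
        ○ open, literals {A=F, B=T, E=T}.
0 branches closed, 5 open.
An open branch gives a satisfying assignment: F=F.

Satisfiable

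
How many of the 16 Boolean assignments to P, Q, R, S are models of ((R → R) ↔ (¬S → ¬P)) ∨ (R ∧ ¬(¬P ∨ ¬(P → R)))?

14

Initial set: {(((R → R) ↔ (¬S → ¬P)) ∨ (R ∧ ¬(¬P ∨ ¬(P → R))))}.
(((R → R) ↔ (¬S → ¬P)) ∨ (R ∧ ¬(¬P ∨ ¬(P → R)))): β-rule — branch into ((R → R) ↔ (¬S → ¬P))  //  (R ∧ ¬(¬P ∨ ¬(P → R))).
  branch 1 (add ((R → R) ↔ (¬S → ¬P))):
    ((R → R) ↔ (¬S → ¬P)): β-rule — branch into (R → R), (¬S → ¬P)  //  ¬(R → R), ¬(¬S → ¬P).
      branch 1.1 (add (R → R), (¬S → ¬P)):
        (R → R): β-rule — branch into ¬R  //  R.
          branch 1.1.1 (add ¬R):
            (¬S → ¬P): β-rule — branch into ¬¬S  //  ¬P.
              branch 1.1.1.1 (add ¬¬S):
                ○ open, literals {R=F, S=T}.
              branch 1.1.1.2 (add ¬P):
                ○ open, literals {P=F, R=F}.
          branch 1.1.2 (add R):
            (¬S → ¬P): β-rule — branch into ¬¬S  //  ¬P.
              branch 1.1.2.1 (add ¬¬S):
                ○ open, literals {R=T, S=T}.
              branch 1.1.2.2 (add ¬P):
                ○ open, literals {P=F, R=T}.
      branch 1.2 (add ¬(R → R), ¬(¬S → ¬P)):
        ¬(R → R): α-rule — add R, ¬R.
        × closes — contains both R and ¬R.
  branch 2 (add (R ∧ ¬(¬P ∨ ¬(P → R)))):
    (R ∧ ¬(¬P ∨ ¬(P → R))): α-rule — add R, ¬(¬P ∨ ¬(P → R)).
    ¬(¬P ∨ ¬(P → R)): α-rule — add ¬¬P, ¬¬(P → R).
    ¬¬(P → R): β-rule — branch into ¬P  //  R.
      branch 2.1 (add ¬P):
        × closes — contains both P and ¬P.
      branch 2.2 (add R):
        ○ open, literals {P=T, R=T}.
2 branches closed, 5 open.
Each open branch fixes some atoms; the unmentioned ones are free. Counting distinct full assignments: branch {R=F, S=T} (P, Q) contributes 4 new; branch {P=F, R=F} (Q, S) contributes 2 new; branch {R=T, S=T} (P, Q) contributes 4 new; branch {P=F, R=T} (Q, S) contributes 2 new; branch {P=T, R=T} (Q, S) contributes 2 new. Total: 14.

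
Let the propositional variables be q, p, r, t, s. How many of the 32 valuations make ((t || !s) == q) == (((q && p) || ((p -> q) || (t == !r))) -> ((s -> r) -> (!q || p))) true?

12

Initial set: {(((t || !s) == q) == (((q && p) || ((p -> q) || (t == !r))) -> ((s -> r) -> (!q || p))))}.
(((t || !s) == q) == (((q && p) || ((p -> q) || (t == !r))) -> ((s -> r) -> (!q || p)))): β-rule — branch into ((t || !s) == q), (((q && p) || ((p -> q) || (t == !r))) -> ((s -> r) -> (!q || p)))  //  !((t || !s) == q), !(((q && p) || ((p -> q) || (t == !r))) -> ((s -> r) -> (!q || p))).
  branch 1 (add ((t || !s) == q), (((q && p) || ((p -> q) || (t == !r))) -> ((s -> r) -> (!q || p)))):
    ((t || !s) == q): β-rule — branch into (t || !s), q  //  !(t || !s), !q.
      branch 1.1 (add (t || !s), q):
        (((q && p) || ((p -> q) || (t == !r))) -> ((s -> r) -> (!q || p))): β-rule — branch into !((q && p) || ((p -> q) || (t == !r)))  //  ((s -> r) -> (!q || p)).
          branch 1.1.1 (add !((q && p) || ((p -> q) || (t == !r)))):
            !((q && p) || ((p -> q) || (t == !r))): α-rule — add !(q && p), !((p -> q) || (t == !r)).
            !((p -> q) || (t == !r)): α-rule — add !(p -> q), !(t == !r).
            !(p -> q): α-rule — add p, !q.
            × closes — contains both q and !q.
          branch 1.1.2 (add ((s -> r) -> (!q || p))):
            (t || !s): β-rule — branch into t  //  !s.
              branch 1.1.2.1 (add t):
                ((s -> r) -> (!q || p)): β-rule — branch into !(s -> r)  //  (!q || p).
                  branch 1.1.2.1.1 (add !(s -> r)):
                    !(s -> r): α-rule — add s, !r.
                    ○ open, literals {q=T, r=F, s=T, t=T}.
                  branch 1.1.2.1.2 (add (!q || p)):
                    (!q || p): β-rule — branch into !q  //  p.
                      branch 1.1.2.1.2.1 (add !q):
                        × closes — contains both q and !q.
                      branch 1.1.2.1.2.2 (add p):
                        ○ open, literals {p=T, q=T, t=T}.
              branch 1.1.2.2 (add !s):
                ((s -> r) -> (!q || p)): β-rule — branch into !(s -> r)  //  (!q || p).
                  branch 1.1.2.2.1 (add !(s -> r)):
                    !(s -> r): α-rule — add s, !r.
                    × closes — contains both s and !s.
                  branch 1.1.2.2.2 (add (!q || p)):
                    (!q || p): β-rule — branch into !q  //  p.
                      branch 1.1.2.2.2.1 (add !q):
                        × closes — contains both q and !q.
                      branch 1.1.2.2.2.2 (add p):
                        ○ open, literals {p=T, q=T, s=F}.
      branch 1.2 (add !(t || !s), !q):
        !(t || !s): α-rule — add !t, !!s.
        (((q && p) || ((p -> q) || (t == !r))) -> ((s -> r) -> (!q || p))): β-rule — branch into !((q && p) || ((p -> q) || (t == !r)))  //  ((s -> r) -> (!q || p)).
          branch 1.2.1 (add !((q && p) || ((p -> q) || (t == !r)))):
            !((q && p) || ((p -> q) || (t == !r))): α-rule — add !(q && p), !((p -> q) || (t == !r)).
            !((p -> q) || (t == !r)): α-rule — add !(p -> q), !(t == !r).
            !(p -> q): α-rule — add p, !q.
            !(q && p): β-rule — branch into !q  //  !p.
              branch 1.2.1.1 (add !q):
                !(t == !r): β-rule — branch into t, !!r  //  !t, !r.
                  branch 1.2.1.1.1 (add t, !!r):
                    × closes — contains both t and !t.
                  branch 1.2.1.1.2 (add !t, !r):
                    ○ open, literals {p=T, q=F, r=F, s=T, t=F}.
              branch 1.2.1.2 (add !p):
                × closes — contains both p and !p.
          branch 1.2.2 (add ((s -> r) -> (!q || p))):
            ((s -> r) -> (!q || p)): β-rule — branch into !(s -> r)  //  (!q || p).
              branch 1.2.2.1 (add !(s -> r)):
                !(s -> r): α-rule — add s, !r.
                ○ open, literals {q=F, r=F, s=T, t=F}.
              branch 1.2.2.2 (add (!q || p)):
                (!q || p): β-rule — branch into !q  //  p.
                  branch 1.2.2.2.1 (add !q):
                    ○ open, literals {q=F, s=T, t=F}.
                  branch 1.2.2.2.2 (add p):
                    ○ open, literals {p=T, q=F, s=T, t=F}.
  branch 2 (add !((t || !s) == q), !(((q && p) || ((p -> q) || (t == !r))) -> ((s -> r) -> (!q || p)))):
    !(((q && p) || ((p -> q) || (t == !r))) -> ((s -> r) -> (!q || p))): α-rule — add ((q && p) || ((p -> q) || (t == !r))), !((s -> r) -> (!q || p)).
    !((s -> r) -> (!q || p)): α-rule — add (s -> r), !(!q || p).
    !(!q || p): α-rule — add !!q, !p.
    !((t || !s) == q): β-rule — branch into (t || !s), !q  //  !(t || !s), q.
      branch 2.1 (add (t || !s), !q):
        × closes — contains both q and !q.
      branch 2.2 (add !(t || !s), q):
        !(t || !s): α-rule — add !t, !!s.
        ((q && p) || ((p -> q) || (t == !r))): β-rule — branch into (q && p)  //  ((p -> q) || (t == !r)).
          branch 2.2.1 (add (q && p)):
            (q && p): α-rule — add q, p.
            × closes — contains both p and !p.
          branch 2.2.2 (add ((p -> q) || (t == !r))):
            (s -> r): β-rule — branch into !s  //  r.
              branch 2.2.2.1 (add !s):
                × closes — contains both s and !s.
              branch 2.2.2.2 (add r):
                ((p -> q) || (t == !r)): β-rule — branch into (p -> q)  //  (t == !r).
                  branch 2.2.2.2.1 (add (p -> q)):
                    (p -> q): β-rule — branch into !p  //  q.
                      branch 2.2.2.2.1.1 (add !p):
                        ○ open, literals {p=F, q=T, r=T, s=T, t=F}.
                      branch 2.2.2.2.1.2 (add q):
                        ○ open, literals {p=F, q=T, r=T, s=T, t=F}.
                  branch 2.2.2.2.2 (add (t == !r)):
                    (t == !r): β-rule — branch into t, !r  //  !t, !!r.
                      branch 2.2.2.2.2.1 (add t, !r):
                        × closes — contains both t and !t.
                      branch 2.2.2.2.2.2 (add !t, !!r):
                        ○ open, literals {p=F, q=T, r=T, s=T, t=F}.
10 branches closed, 10 open.
Each open branch fixes some atoms; the unmentioned ones are free. Counting distinct full assignments: branch {q=T, r=F, s=T, t=T} (p) contributes 2 new; branch {p=T, q=T, t=T} (r, s) contributes 3 new; branch {p=T, q=T, s=F} (r, t) contributes 2 new; branch {p=T, q=F, r=F, s=T, t=F} (none free) contributes 1 new; branch {q=F, r=F, s=T, t=F} (p) contributes 1 new; branch {q=F, s=T, t=F} (p, r) contributes 2 new; branch {p=T, q=F, s=T, t=F} (r) contributes 0 new; branch {p=F, q=T, r=T, s=T, t=F} (none free) contributes 1 new; branch {p=F, q=T, r=T, s=T, t=F} (none free) contributes 0 new; branch {p=F, q=T, r=T, s=T, t=F} (none free) contributes 0 new. Total: 12.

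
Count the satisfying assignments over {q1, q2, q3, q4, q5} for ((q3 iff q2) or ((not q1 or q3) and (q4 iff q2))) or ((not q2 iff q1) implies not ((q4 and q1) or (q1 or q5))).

29

Initial set: {T (((q3 iff q2) or ((not q1 or q3) and (q4 iff q2))) or ((not q2 iff q1) implies not ((q4 and q1) or (q1 or q5))))}.
T (((q3 iff q2) or ((not q1 or q3) and (q4 iff q2))) or ((not q2 iff q1) implies not ((q4 and q1) or (q1 or q5)))): β-rule — branch into T ((q3 iff q2) or ((not q1 or q3) and (q4 iff q2)))  //  T ((not q2 iff q1) implies not ((q4 and q1) or (q1 or q5))).
  branch 1 (add T ((q3 iff q2) or ((not q1 or q3) and (q4 iff q2)))):
    T ((q3 iff q2) or ((not q1 or q3) and (q4 iff q2))): β-rule — branch into T (q3 iff q2)  //  T ((not q1 or q3) and (q4 iff q2)).
      branch 1.1 (add T (q3 iff q2)):
        T (q3 iff q2): β-rule — branch into T q3, T q2  //  F q3, F q2.
          branch 1.1.1 (add T q3, T q2):
            ○ open, literals {q2=true, q3=true}.
          branch 1.1.2 (add F q3, F q2):
            ○ open, literals {q2=false, q3=false}.
      branch 1.2 (add T ((not q1 or q3) and (q4 iff q2))):
        T ((not q1 or q3) and (q4 iff q2)): α-rule — add T (not q1 or q3), T (q4 iff q2).
        T (not q1 or q3): β-rule — branch into T not q1  //  T q3.
          branch 1.2.1 (add T not q1):
            T (q4 iff q2): β-rule — branch into T q4, T q2  //  F q4, F q2.
              branch 1.2.1.1 (add T q4, T q2):
                ○ open, literals {q1=false, q2=true, q4=true}.
              branch 1.2.1.2 (add F q4, F q2):
                ○ open, literals {q1=false, q2=false, q4=false}.
          branch 1.2.2 (add T q3):
            T (q4 iff q2): β-rule — branch into T q4, T q2  //  F q4, F q2.
              branch 1.2.2.1 (add T q4, T q2):
                ○ open, literals {q2=true, q3=true, q4=true}.
              branch 1.2.2.2 (add F q4, F q2):
                ○ open, literals {q2=false, q3=true, q4=false}.
  branch 2 (add T ((not q2 iff q1) implies not ((q4 and q1) or (q1 or q5)))):
    T ((not q2 iff q1) implies not ((q4 and q1) or (q1 or q5))): β-rule — branch into F (not q2 iff q1)  //  T not ((q4 and q1) or (q1 or q5)).
      branch 2.1 (add F (not q2 iff q1)):
        F (not q2 iff q1): β-rule — branch into T not q2, F q1  //  F not q2, T q1.
          branch 2.1.1 (add T not q2, F q1):
            ○ open, literals {q1=false, q2=false}.
          branch 2.1.2 (add F not q2, T q1):
            ○ open, literals {q1=true, q2=true}.
      branch 2.2 (add T not ((q4 and q1) or (q1 or q5))):
        T not ((q4 and q1) or (q1 or q5)): α-rule — add F (q4 and q1), F (q1 or q5).
        F (q1 or q5): α-rule — add F q1, F q5.
        F (q4 and q1): β-rule — branch into F q4  //  F q1.
          branch 2.2.1 (add F q4):
            ○ open, literals {q1=false, q4=false, q5=false}.
          branch 2.2.2 (add F q1):
            ○ open, literals {q1=false, q5=false}.
0 branches closed, 10 open.
Each open branch fixes some atoms; the unmentioned ones are free. Counting distinct full assignments: branch {q2=true, q3=true} (q1, q4, q5) contributes 8 new; branch {q2=false, q3=false} (q1, q4, q5) contributes 8 new; branch {q1=false, q2=true, q4=true} (q3, q5) contributes 2 new; branch {q1=false, q2=false, q4=false} (q3, q5) contributes 2 new; branch {q2=true, q3=true, q4=true} (q1, q5) contributes 0 new; branch {q2=false, q3=true, q4=false} (q1, q5) contributes 2 new; branch {q1=false, q2=false} (q3, q4, q5) contributes 2 new; branch {q1=true, q2=true} (q3, q4, q5) contributes 4 new; branch {q1=false, q4=false, q5=false} (q2, q3) contributes 1 new; branch {q1=false, q5=false} (q2, q3, q4) contributes 0 new. Total: 29.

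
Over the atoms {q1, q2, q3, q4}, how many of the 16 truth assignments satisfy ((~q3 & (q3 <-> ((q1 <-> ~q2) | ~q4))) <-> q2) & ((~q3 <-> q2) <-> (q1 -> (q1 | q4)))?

Initial set: {(((~q3 & (q3 <-> ((q1 <-> ~q2) | ~q4))) <-> q2) & ((~q3 <-> q2) <-> (q1 -> (q1 | q4))))}.
(((~q3 & (q3 <-> ((q1 <-> ~q2) | ~q4))) <-> q2) & ((~q3 <-> q2) <-> (q1 -> (q1 | q4)))): α-rule — add ((~q3 & (q3 <-> ((q1 <-> ~q2) | ~q4))) <-> q2), ((~q3 <-> q2) <-> (q1 -> (q1 | q4))).
((~q3 & (q3 <-> ((q1 <-> ~q2) | ~q4))) <-> q2): β-rule — branch into (~q3 & (q3 <-> ((q1 <-> ~q2) | ~q4))), q2  //  ~(~q3 & (q3 <-> ((q1 <-> ~q2) | ~q4))), ~q2.
  branch 1 (add (~q3 & (q3 <-> ((q1 <-> ~q2) | ~q4))), q2):
    (~q3 & (q3 <-> ((q1 <-> ~q2) | ~q4))): α-rule — add ~q3, (q3 <-> ((q1 <-> ~q2) | ~q4)).
    ((~q3 <-> q2) <-> (q1 -> (q1 | q4))): β-rule — branch into (~q3 <-> q2), (q1 -> (q1 | q4))  //  ~(~q3 <-> q2), ~(q1 -> (q1 | q4)).
      branch 1.1 (add (~q3 <-> q2), (q1 -> (q1 | q4))):
        (q3 <-> ((q1 <-> ~q2) | ~q4)): β-rule — branch into q3, ((q1 <-> ~q2) | ~q4)  //  ~q3, ~((q1 <-> ~q2) | ~q4).
          branch 1.1.1 (add q3, ((q1 <-> ~q2) | ~q4)):
            × closes — contains both q3 and ~q3.
          branch 1.1.2 (add ~q3, ~((q1 <-> ~q2) | ~q4)):
            ~((q1 <-> ~q2) | ~q4): α-rule — add ~(q1 <-> ~q2), ~~q4.
            (~q3 <-> q2): β-rule — branch into ~q3, q2  //  ~~q3, ~q2.
              branch 1.1.2.1 (add ~q3, q2):
                (q1 -> (q1 | q4)): β-rule — branch into ~q1  //  (q1 | q4).
                  branch 1.1.2.1.1 (add ~q1):
                    ~(q1 <-> ~q2): β-rule — branch into q1, ~~q2  //  ~q1, ~q2.
                      branch 1.1.2.1.1.1 (add q1, ~~q2):
                        × closes — contains both q1 and ~q1.
                      branch 1.1.2.1.1.2 (add ~q1, ~q2):
                        × closes — contains both q2 and ~q2.
                  branch 1.1.2.1.2 (add (q1 | q4)):
                    ~(q1 <-> ~q2): β-rule — branch into q1, ~~q2  //  ~q1, ~q2.
                      branch 1.1.2.1.2.1 (add q1, ~~q2):
                        (q1 | q4): β-rule — branch into q1  //  q4.
                          branch 1.1.2.1.2.1.1 (add q1):
                            ○ open, literals {q1=1, q2=1, q3=0, q4=1}.
                          branch 1.1.2.1.2.1.2 (add q4):
                            ○ open, literals {q1=1, q2=1, q3=0, q4=1}.
                      branch 1.1.2.1.2.2 (add ~q1, ~q2):
                        × closes — contains both q2 and ~q2.
              branch 1.1.2.2 (add ~~q3, ~q2):
                × closes — contains both q3 and ~q3.
      branch 1.2 (add ~(~q3 <-> q2), ~(q1 -> (q1 | q4))):
        ~(q1 -> (q1 | q4)): α-rule — add q1, ~(q1 | q4).
        ~(q1 | q4): α-rule — add ~q1, ~q4.
        × closes — contains both q1 and ~q1.
  branch 2 (add ~(~q3 & (q3 <-> ((q1 <-> ~q2) | ~q4))), ~q2):
    ((~q3 <-> q2) <-> (q1 -> (q1 | q4))): β-rule — branch into (~q3 <-> q2), (q1 -> (q1 | q4))  //  ~(~q3 <-> q2), ~(q1 -> (q1 | q4)).
      branch 2.1 (add (~q3 <-> q2), (q1 -> (q1 | q4))):
        ~(~q3 & (q3 <-> ((q1 <-> ~q2) | ~q4))): β-rule — branch into ~~q3  //  ~(q3 <-> ((q1 <-> ~q2) | ~q4)).
          branch 2.1.1 (add ~~q3):
            (~q3 <-> q2): β-rule — branch into ~q3, q2  //  ~~q3, ~q2.
              branch 2.1.1.1 (add ~q3, q2):
                × closes — contains both q3 and ~q3.
              branch 2.1.1.2 (add ~~q3, ~q2):
                (q1 -> (q1 | q4)): β-rule — branch into ~q1  //  (q1 | q4).
                  branch 2.1.1.2.1 (add ~q1):
                    ○ open, literals {q1=0, q2=0, q3=1}.
                  branch 2.1.1.2.2 (add (q1 | q4)):
                    (q1 | q4): β-rule — branch into q1  //  q4.
                      branch 2.1.1.2.2.1 (add q1):
                        ○ open, literals {q1=1, q2=0, q3=1}.
                      branch 2.1.1.2.2.2 (add q4):
                        ○ open, literals {q2=0, q3=1, q4=1}.
          branch 2.1.2 (add ~(q3 <-> ((q1 <-> ~q2) | ~q4))):
            (~q3 <-> q2): β-rule — branch into ~q3, q2  //  ~~q3, ~q2.
              branch 2.1.2.1 (add ~q3, q2):
                × closes — contains both q2 and ~q2.
              branch 2.1.2.2 (add ~~q3, ~q2):
                (q1 -> (q1 | q4)): β-rule — branch into ~q1  //  (q1 | q4).
                  branch 2.1.2.2.1 (add ~q1):
                    ~(q3 <-> ((q1 <-> ~q2) | ~q4)): β-rule — branch into q3, ~((q1 <-> ~q2) | ~q4)  //  ~q3, ((q1 <-> ~q2) | ~q4).
                      branch 2.1.2.2.1.1 (add q3, ~((q1 <-> ~q2) | ~q4)):
                        ~((q1 <-> ~q2) | ~q4): α-rule — add ~(q1 <-> ~q2), ~~q4.
                        ~(q1 <-> ~q2): β-rule — branch into q1, ~~q2  //  ~q1, ~q2.
                          branch 2.1.2.2.1.1.1 (add q1, ~~q2):
                            × closes — contains both q1 and ~q1.
                          branch 2.1.2.2.1.1.2 (add ~q1, ~q2):
                            ○ open, literals {q1=0, q2=0, q3=1, q4=1}.
                      branch 2.1.2.2.1.2 (add ~q3, ((q1 <-> ~q2) | ~q4)):
                        × closes — contains both q3 and ~q3.
                  branch 2.1.2.2.2 (add (q1 | q4)):
                    ~(q3 <-> ((q1 <-> ~q2) | ~q4)): β-rule — branch into q3, ~((q1 <-> ~q2) | ~q4)  //  ~q3, ((q1 <-> ~q2) | ~q4).
                      branch 2.1.2.2.2.1 (add q3, ~((q1 <-> ~q2) | ~q4)):
                        ~((q1 <-> ~q2) | ~q4): α-rule — add ~(q1 <-> ~q2), ~~q4.
                        (q1 | q4): β-rule — branch into q1  //  q4.
                          branch 2.1.2.2.2.1.1 (add q1):
                            ~(q1 <-> ~q2): β-rule — branch into q1, ~~q2  //  ~q1, ~q2.
                              branch 2.1.2.2.2.1.1.1 (add q1, ~~q2):
                                × closes — contains both q2 and ~q2.
                              branch 2.1.2.2.2.1.1.2 (add ~q1, ~q2):
                                × closes — contains both q1 and ~q1.
                          branch 2.1.2.2.2.1.2 (add q4):
                            ~(q1 <-> ~q2): β-rule — branch into q1, ~~q2  //  ~q1, ~q2.
                              branch 2.1.2.2.2.1.2.1 (add q1, ~~q2):
                                × closes — contains both q2 and ~q2.
                              branch 2.1.2.2.2.1.2.2 (add ~q1, ~q2):
                                ○ open, literals {q1=0, q2=0, q3=1, q4=1}.
                      branch 2.1.2.2.2.2 (add ~q3, ((q1 <-> ~q2) | ~q4)):
                        × closes — contains both q3 and ~q3.
      branch 2.2 (add ~(~q3 <-> q2), ~(q1 -> (q1 | q4))):
        ~(q1 -> (q1 | q4)): α-rule — add q1, ~(q1 | q4).
        ~(q1 | q4): α-rule — add ~q1, ~q4.
        × closes — contains both q1 and ~q1.
15 branches closed, 7 open.
Each open branch fixes some atoms; the unmentioned ones are free. Counting distinct full assignments: branch {q1=1, q2=1, q3=0, q4=1} (none free) contributes 1 new; branch {q1=1, q2=1, q3=0, q4=1} (none free) contributes 0 new; branch {q1=0, q2=0, q3=1} (q4) contributes 2 new; branch {q1=1, q2=0, q3=1} (q4) contributes 2 new; branch {q2=0, q3=1, q4=1} (q1) contributes 0 new; branch {q1=0, q2=0, q3=1, q4=1} (none free) contributes 0 new; branch {q1=0, q2=0, q3=1, q4=1} (none free) contributes 0 new. Total: 5.

5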